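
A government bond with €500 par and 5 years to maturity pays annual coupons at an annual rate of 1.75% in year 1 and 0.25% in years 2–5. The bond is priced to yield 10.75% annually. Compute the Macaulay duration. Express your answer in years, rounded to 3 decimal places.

4.880 years

Periodic yield y = 0.1075. Discount each cash flow and weight by its year:
  t   CF        PV=CF/(1+0.1075)^t    t·PV
  1         8.75         7.9007         7.9007
  2         1.25         1.0191         2.0382
  3         1.25         0.9202         2.7606
  4         1.25         0.8309         3.3235
  5       501.25       300.8401     1,504.2005
  Σ                    311.5109     1,520.2234
Price P = Σ PV = 311.5109.
Macaulay duration = Σ(t·PV) / P = 1,520.2234 / 311.5109 = 4.88016 years.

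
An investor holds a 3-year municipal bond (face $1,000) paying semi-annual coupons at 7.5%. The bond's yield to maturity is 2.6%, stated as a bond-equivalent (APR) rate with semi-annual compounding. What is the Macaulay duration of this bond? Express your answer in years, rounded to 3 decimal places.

Periodic yield y = 0.013. Discount each cash flow and weight by its period:
  t   CF        PV=CF/(1+0.013)^t    t·PV
  1        37.50        37.0188        37.0188
  2        37.50        36.5437        73.0874
  3        37.50        36.0747       108.2242
  4        37.50        35.6118       142.4471
  5        37.50        35.1548       175.7738
  6     1,037.50       960.1331     5,760.7985
  Σ                  1,140.5368     6,297.3496
Price P = Σ PV = 1,140.5368.
Macaulay duration = Σ(t·PV) / P = 6,297.3496 / 1,140.5368 = 5.52139 half-year periods.
In years: 5.52139 / 2 = 2.76070 years.

2.761 years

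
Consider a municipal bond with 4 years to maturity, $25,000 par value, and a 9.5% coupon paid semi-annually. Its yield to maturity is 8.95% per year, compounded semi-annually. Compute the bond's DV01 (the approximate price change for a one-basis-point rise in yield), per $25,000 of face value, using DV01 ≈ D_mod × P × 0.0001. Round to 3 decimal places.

$8.346

Periodic yield y = 0.04475.
  t   CF        PV=CF/(1+0.04475)^t    t·PV
  1     1,187.50     1,136.6356     1,136.6356
  2     1,187.50     1,087.9498     2,175.8996
  3     1,187.50     1,041.3494     3,124.0483
  4     1,187.50       996.7451     3,986.9803
  5     1,187.50       954.0513     4,770.2564
  6     1,187.50       913.1862     5,479.1172
  7     1,187.50       874.0715     6,118.5005
  8    26,187.50    18,449.9419   147,599.5348
  Σ                 25,453.9307   174,390.9727
P = 25,453.9307; D_Mac = 6.85124 half-year periods = 3.42562 yrs; D_mod = 3.27889 yrs.
DV01 ≈ 3.27889 × 25,453.9307 × 0.0001 = 8.346062.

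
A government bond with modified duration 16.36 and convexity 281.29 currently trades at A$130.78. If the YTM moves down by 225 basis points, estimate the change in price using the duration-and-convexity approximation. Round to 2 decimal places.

+A$57.45

Duration effect: -D_mod·Δy = -16.36 × (-0.0225) = +0.368100
Convexity effect: ½·C·(Δy)² = 0.5 × 281.29 × (-0.0225)² = +0.07120153125
ΔP/P ≈ +0.368100 + 0.07120153125 = +0.43930153125
ΔP ≈ 130.78 × (+0.43930153125) = +57.451854256875.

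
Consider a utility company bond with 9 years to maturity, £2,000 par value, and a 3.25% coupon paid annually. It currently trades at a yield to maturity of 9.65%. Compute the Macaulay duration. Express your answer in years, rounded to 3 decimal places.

Periodic yield y = 0.0965. Discount each cash flow and weight by its year:
  t   CF        PV=CF/(1+0.0965)^t    t·PV
  1        65.00        59.2795        59.2795
  2        65.00        54.0625       108.1250
  3        65.00        49.3046       147.9138
  4        65.00        44.9654       179.8617
  5        65.00        41.0081       205.0407
  6        65.00        37.3991       224.3948
  7        65.00        34.1077       238.7542
  8        65.00        31.1060       248.8481
  9     2,065.00       901.2439     8,111.1950
  Σ                  1,252.4770     9,523.4128
Price P = Σ PV = 1,252.4770.
Macaulay duration = Σ(t·PV) / P = 9,523.4128 / 1,252.4770 = 7.60366 years.

7.604 years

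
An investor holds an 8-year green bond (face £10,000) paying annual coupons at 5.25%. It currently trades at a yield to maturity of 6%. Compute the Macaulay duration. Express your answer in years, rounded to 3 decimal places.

6.699 years

Periodic yield y = 0.06. Discount each cash flow and weight by its year:
  t   CF        PV=CF/(1+0.06)^t    t·PV
  1       525.00       495.2830       495.2830
  2       525.00       467.2481       934.4963
  3       525.00       440.8001     1,322.4004
  4       525.00       415.8492     1,663.3967
  5       525.00       392.3105     1,961.5527
  6       525.00       370.1043     2,220.6257
  7       525.00       349.1550     2,444.0849
  8    10,525.00     6,603.5152    52,828.1217
  Σ                  9,534.2655    63,869.9613
Price P = Σ PV = 9,534.2655.
Macaulay duration = Σ(t·PV) / P = 63,869.9613 / 9,534.2655 = 6.69899 years.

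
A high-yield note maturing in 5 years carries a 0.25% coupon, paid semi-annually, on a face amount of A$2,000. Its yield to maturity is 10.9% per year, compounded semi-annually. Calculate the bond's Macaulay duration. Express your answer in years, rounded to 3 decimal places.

Periodic yield y = 0.0545. Discount each cash flow and weight by its period:
  t   CF        PV=CF/(1+0.0545)^t    t·PV
  1         2.50         2.3708         2.3708
  2         2.50         2.2483         4.4965
  3         2.50         2.1321         6.3962
  4         2.50         2.0219         8.0875
  5         2.50         1.9174         9.5869
  6         2.50         1.8183        10.9097
  7         2.50         1.7243        12.0701
  8         2.50         1.6352        13.0815
  9         2.50         1.5507        13.9561
  10    2,002.50     1,177.8953    11,778.9529
  Σ                  1,195.3141    11,859.9081
Price P = Σ PV = 1,195.3141.
Macaulay duration = Σ(t·PV) / P = 11,859.9081 / 1,195.3141 = 9.92200 half-year periods.
In years: 9.92200 / 2 = 4.96100 years.

4.961 years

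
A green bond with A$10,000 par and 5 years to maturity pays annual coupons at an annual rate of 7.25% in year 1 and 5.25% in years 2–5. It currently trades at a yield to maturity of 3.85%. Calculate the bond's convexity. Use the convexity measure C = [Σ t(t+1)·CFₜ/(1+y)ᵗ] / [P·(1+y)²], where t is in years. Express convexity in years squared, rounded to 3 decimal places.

With y = 0.0385:
  t   CF        PV=CF/(1+0.0385)^t    t·PV        t(t+1)·PV
  1       725.00       698.1223       698.1223       1,396.2446
  2       525.00       486.7952       973.5904       2,920.7713
  3       525.00       468.7484     1,406.2452       5,624.9808
  4       525.00       451.3706     1,805.4825       9,027.4127
  5    10,525.00     8,713.4391    43,567.1955     261,403.1730
  Σ                 10,818.4756    48,450.6360     280,372.5824
P = 10,818.4756.
Convexity = Σ t(t+1)·PV / [P·(1+y)²] = 280,372.5824 / (10,818.4756 × 1.078482) = 24.03015.

24.030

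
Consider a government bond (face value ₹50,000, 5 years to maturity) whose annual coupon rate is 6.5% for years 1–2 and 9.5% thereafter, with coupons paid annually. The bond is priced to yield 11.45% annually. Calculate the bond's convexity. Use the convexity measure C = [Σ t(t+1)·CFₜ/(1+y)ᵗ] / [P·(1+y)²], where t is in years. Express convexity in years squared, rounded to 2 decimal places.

19.80

With y = 0.1145:
  t   CF        PV=CF/(1+0.1145)^t    t·PV        t(t+1)·PV
  1     3,250.00     2,916.1059     2,916.1059       5,832.2118
  2     3,250.00     2,616.5149     5,233.0298      15,699.0895
  3     4,750.00     3,431.2581    10,293.7744      41,175.0976
  4     4,750.00     3,078.7422    12,314.9686      61,574.8431
  5    54,750.00    31,840.7845   159,203.9225     955,223.5350
  Σ                 43,883.4056   189,961.8012   1,079,504.7770
P = 43,883.4056.
Convexity = Σ t(t+1)·PV / [P·(1+y)²] = 1,079,504.7770 / (43,883.4056 × 1.242110) = 19.80451.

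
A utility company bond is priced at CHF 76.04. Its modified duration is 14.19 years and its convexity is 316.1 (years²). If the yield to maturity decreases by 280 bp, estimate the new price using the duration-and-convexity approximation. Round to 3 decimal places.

CHF 115.674

Duration effect: -D_mod·Δy = -14.19 × (-0.028) = +0.397320
Convexity effect: ½·C·(Δy)² = 0.5 × 316.1 × (-0.028)² = +0.1239112
ΔP/P ≈ +0.397320 + 0.1239112 = +0.5212312
New price ≈ 76.04 × (1 + 0.5212312) = 115.674420448.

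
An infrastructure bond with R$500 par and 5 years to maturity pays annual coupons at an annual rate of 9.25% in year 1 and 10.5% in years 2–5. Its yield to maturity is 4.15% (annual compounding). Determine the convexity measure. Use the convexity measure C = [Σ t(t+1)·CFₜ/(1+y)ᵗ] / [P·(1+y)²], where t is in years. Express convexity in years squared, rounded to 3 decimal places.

With y = 0.0415:
  t   CF        PV=CF/(1+0.0415)^t    t·PV        t(t+1)·PV
  1        46.25        44.4071        44.4071          88.8142
  2        52.50        48.3995        96.7990         290.3969
  3        52.50        46.4709       139.4128         557.6513
  4        52.50        44.6192       178.4770         892.3849
  5       552.50       450.8540     2,254.2699      13,525.6195
  Σ                    634.7508     2,713.3658      15,354.8668
P = 634.7508.
Convexity = Σ t(t+1)·PV / [P·(1+y)²] = 15,354.8668 / (634.7508 × 1.084722) = 22.30100.

22.301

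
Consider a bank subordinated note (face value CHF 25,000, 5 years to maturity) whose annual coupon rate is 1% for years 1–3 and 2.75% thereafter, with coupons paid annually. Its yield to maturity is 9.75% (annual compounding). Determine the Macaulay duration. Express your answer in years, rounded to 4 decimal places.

4.8615 years

Periodic yield y = 0.0975. Discount each cash flow and weight by its year:
  t   CF        PV=CF/(1+0.0975)^t    t·PV
  1       250.00       227.7904       227.7904
  2       250.00       207.5539       415.1079
  3       250.00       189.1152       567.3456
  4       687.50       473.8650     1,895.4598
  5    25,687.50    16,132.4079    80,662.0395
  Σ                 17,230.7324    83,767.7432
Price P = Σ PV = 17,230.7324.
Macaulay duration = Σ(t·PV) / P = 83,767.7432 / 17,230.7324 = 4.86153 years.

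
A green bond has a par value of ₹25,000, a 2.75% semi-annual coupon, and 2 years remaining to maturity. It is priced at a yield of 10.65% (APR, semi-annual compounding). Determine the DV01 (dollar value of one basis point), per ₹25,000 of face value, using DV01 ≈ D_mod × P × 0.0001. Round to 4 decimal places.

₹3.9974

Periodic yield y = 0.05325.
  t   CF        PV=CF/(1+0.05325)^t    t·PV
  1       343.75       326.3708       326.3708
  2       343.75       309.8702       619.7403
  3       343.75       294.2038       882.6115
  4    25,343.75    20,594.2037    82,376.8149
  Σ                 21,524.6485    84,205.5375
P = 21,524.6485; D_Mac = 3.91205 half-year periods = 1.95603 yrs; D_mod = 1.85713 yrs.
DV01 ≈ 1.85713 × 21,524.6485 × 0.0001 = 3.997415.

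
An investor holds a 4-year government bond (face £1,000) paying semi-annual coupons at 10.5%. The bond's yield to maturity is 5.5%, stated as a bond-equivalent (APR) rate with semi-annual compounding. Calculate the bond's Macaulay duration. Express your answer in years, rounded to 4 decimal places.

3.4239 years

Periodic yield y = 0.0275. Discount each cash flow and weight by its period:
  t   CF        PV=CF/(1+0.0275)^t    t·PV
  1        52.50        51.0949        51.0949
  2        52.50        49.7274        99.4548
  3        52.50        48.3965       145.1895
  4        52.50        47.1012       188.4048
  5        52.50        45.8406       229.2029
  6        52.50        44.6137       267.6822
  7        52.50        43.4197       303.9377
  8     1,052.50       847.1639     6,777.3115
  Σ                  1,177.3579     8,062.2783
Price P = Σ PV = 1,177.3579.
Macaulay duration = Σ(t·PV) / P = 8,062.2783 / 1,177.3579 = 6.84777 half-year periods.
In years: 6.84777 / 2 = 3.42389 years.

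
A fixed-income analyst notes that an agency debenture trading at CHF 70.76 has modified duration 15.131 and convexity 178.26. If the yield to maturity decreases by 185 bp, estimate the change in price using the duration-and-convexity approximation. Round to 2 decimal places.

+CHF 21.97

Duration effect: -D_mod·Δy = -15.131 × (-0.0185) = +0.2799235
Convexity effect: ½·C·(Δy)² = 0.5 × 178.26 × (-0.0185)² = +0.0305047425
ΔP/P ≈ +0.2799235 + 0.0305047425 = +0.3104282425
ΔP ≈ 70.76 × (+0.3104282425) = +21.9659024393.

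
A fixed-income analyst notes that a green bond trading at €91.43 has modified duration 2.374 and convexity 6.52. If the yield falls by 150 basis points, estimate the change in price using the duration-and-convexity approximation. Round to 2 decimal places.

Duration effect: -D_mod·Δy = -2.374 × (-0.015) = +0.035610
Convexity effect: ½·C·(Δy)² = 0.5 × 6.52 × (-0.015)² = +0.0007335
ΔP/P ≈ +0.035610 + 0.0007335 = +0.0363435
ΔP ≈ 91.43 × (+0.0363435) = +3.322886205.

+€3.32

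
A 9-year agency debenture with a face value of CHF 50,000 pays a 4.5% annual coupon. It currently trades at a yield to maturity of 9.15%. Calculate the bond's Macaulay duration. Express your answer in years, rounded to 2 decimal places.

Periodic yield y = 0.0915. Discount each cash flow and weight by its year:
  t   CF        PV=CF/(1+0.0915)^t    t·PV
  1     2,250.00     2,061.3834     2,061.3834
  2     2,250.00     1,888.5785     3,777.1570
  3     2,250.00     1,730.2597     5,190.7792
  4     2,250.00     1,585.2128     6,340.8510
  5     2,250.00     1,452.3250     7,261.6251
  6     2,250.00     1,330.5772     7,983.4632
  7     2,250.00     1,219.0355     8,533.2482
  8     2,250.00     1,116.8442     8,934.7537
  9    52,250.00    23,761.4333   213,852.8999
  Σ                 36,145.6496   263,936.1607
Price P = Σ PV = 36,145.6496.
Macaulay duration = Σ(t·PV) / P = 263,936.1607 / 36,145.6496 = 7.30202 years.

7.30 years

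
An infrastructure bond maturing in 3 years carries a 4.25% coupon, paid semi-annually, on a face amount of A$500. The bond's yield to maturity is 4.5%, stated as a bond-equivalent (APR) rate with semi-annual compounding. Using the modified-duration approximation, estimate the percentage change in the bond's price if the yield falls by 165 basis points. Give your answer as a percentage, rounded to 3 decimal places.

+4.595%

Periodic yield y = 0.0225. Modified duration first:
  t   CF        PV=CF/(1+0.0225)^t    t·PV
  1       10.625        10.3912        10.3912
  2       10.625        10.1625        20.3251
  3       10.625         9.9389        29.8167
  4       10.625         9.7202        38.8808
  5       10.625         9.5063        47.5316
  6      510.625       446.8093     2,680.8556
  Σ                    496.5285     2,827.8011
P = 496.5285; D_Mac = 5.69514 half-year periods = 2.84757 yrs; D_mod = 2.84757/(1+0.0225) = 2.78491 yrs.
ΔP/P ≈ -D_mod · Δy = -2.78491 × (-0.0165) = +0.045951 = +4.5951%.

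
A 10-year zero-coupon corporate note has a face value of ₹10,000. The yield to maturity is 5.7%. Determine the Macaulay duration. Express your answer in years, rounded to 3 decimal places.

A zero-coupon bond has a single cash flow at maturity, so its Macaulay duration equals its maturity: 10 years.

10.000 years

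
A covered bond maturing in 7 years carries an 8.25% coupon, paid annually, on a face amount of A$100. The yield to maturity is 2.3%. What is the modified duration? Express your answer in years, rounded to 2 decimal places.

5.69 years

Periodic yield y = 0.023. First find Macaulay duration:
  t   CF        PV=CF/(1+0.023)^t    t·PV
  1         8.25         8.0645         8.0645
  2         8.25         7.8832        15.7664
  3         8.25         7.7060        23.1179
  4         8.25         7.5327        30.1309
  5         8.25         7.3634        36.8168
  6         8.25         7.1978        43.1868
  7       108.25        92.3206       646.2440
  Σ                    138.0681       803.3273
P = 138.0681; Macaulay duration = 803.3273 / 138.0681 = 5.81834 years.
Modified duration = D_Mac / (1 + y) = 5.81834 / 1.023 = 5.68753 years.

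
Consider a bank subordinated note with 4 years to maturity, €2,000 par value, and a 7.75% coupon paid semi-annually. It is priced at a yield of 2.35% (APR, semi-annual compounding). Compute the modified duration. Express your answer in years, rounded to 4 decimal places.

Periodic yield y = 0.01175. First find Macaulay duration:
  t   CF        PV=CF/(1+0.01175)^t    t·PV
  1        77.50        76.6000        76.6000
  2        77.50        75.7104       151.4207
  3        77.50        74.8311       224.4933
  4        77.50        73.9620       295.8481
  5        77.50        73.1031       365.5154
  6        77.50        72.2541       433.5245
  7        77.50        71.4150       499.9047
  8     2,077.50     1,892.1490    15,137.1918
  Σ                  2,410.0245    17,184.4985
P = 2,410.0245; Macaulay duration = 17,184.4985 / 2,410.0245 = 7.13042 half-year periods = 3.56521 years.
Modified duration = D_Mac / (1 + y) = 3.56521 / 1.01175 = 3.52381 years.

3.5238 years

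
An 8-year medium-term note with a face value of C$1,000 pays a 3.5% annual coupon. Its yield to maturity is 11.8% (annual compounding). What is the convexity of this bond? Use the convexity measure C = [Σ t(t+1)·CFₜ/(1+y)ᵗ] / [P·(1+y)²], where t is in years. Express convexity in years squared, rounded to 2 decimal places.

46.19

With y = 0.118:
  t   CF        PV=CF/(1+0.118)^t    t·PV        t(t+1)·PV
  1        35.00        31.3059        31.3059          62.6118
  2        35.00        28.0017        56.0034         168.0102
  3        35.00        25.0462        75.1387         300.5549
  4        35.00        22.4027        89.6109         448.0545
  5        35.00        20.0382       100.1911         601.1464
  6        35.00        17.9233       107.5396         752.7773
  7        35.00        16.0315       112.2208         897.7666
  8     1,035.00       424.0391     3,392.3129      30,530.8164
  Σ                    584.7887     3,964.3234      33,761.7382
P = 584.7887.
Convexity = Σ t(t+1)·PV / [P·(1+y)²] = 33,761.7382 / (584.7887 × 1.249924) = 46.18939.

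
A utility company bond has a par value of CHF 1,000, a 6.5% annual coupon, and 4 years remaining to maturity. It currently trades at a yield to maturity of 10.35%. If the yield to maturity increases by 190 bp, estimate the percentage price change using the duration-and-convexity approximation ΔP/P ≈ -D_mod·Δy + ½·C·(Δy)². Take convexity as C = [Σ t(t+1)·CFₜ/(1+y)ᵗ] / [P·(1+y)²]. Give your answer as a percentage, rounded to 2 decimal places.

With y = 0.1035:
  t   CF        PV=CF/(1+0.1035)^t    t·PV        t(t+1)·PV
  1        65.00        58.9035        58.9035         117.8070
  2        65.00        53.3788       106.7576         320.2727
  3        65.00        48.3723       145.1168         580.4671
  4     1,065.00       718.2246     2,872.8983      14,364.4914
  Σ                    878.8791     3,183.6761      15,383.0382
P = 878.8791; D_Mac = 3.62243 yrs; D_mod = 3.28267 yrs; C = 14.37369.
Duration effect: -3.28267 × (+0.019) = -0.062371
Convexity effect: 0.5 × 14.37369 × (0.019)² = +0.0025945
ΔP/P ≈ -0.062371 + 0.0025945 = -0.059776 = -5.9776%.

-5.98%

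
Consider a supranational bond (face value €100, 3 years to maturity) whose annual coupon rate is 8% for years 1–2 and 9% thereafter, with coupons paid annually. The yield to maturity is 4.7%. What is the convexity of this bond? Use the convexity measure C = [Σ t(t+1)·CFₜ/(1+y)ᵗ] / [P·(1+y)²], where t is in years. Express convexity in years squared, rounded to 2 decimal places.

9.95

With y = 0.047:
  t   CF        PV=CF/(1+0.047)^t    t·PV        t(t+1)·PV
  1         8.00         7.6409         7.6409          15.2818
  2         8.00         7.2979        14.5958          43.7873
  3       109.00        94.9700       284.9100       1,139.6400
  Σ                    109.9088       307.1466       1,198.7091
P = 109.9088.
Convexity = Σ t(t+1)·PV / [P·(1+y)²] = 1,198.7091 / (109.9088 × 1.096209) = 9.94920.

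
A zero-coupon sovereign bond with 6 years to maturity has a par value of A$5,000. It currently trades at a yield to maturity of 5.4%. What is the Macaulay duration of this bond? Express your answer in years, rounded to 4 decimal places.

6.0000 years

A zero-coupon bond has a single cash flow at maturity, so its Macaulay duration equals its maturity: 6 years.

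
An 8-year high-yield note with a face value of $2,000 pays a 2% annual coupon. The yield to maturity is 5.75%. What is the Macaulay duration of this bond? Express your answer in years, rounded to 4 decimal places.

Periodic yield y = 0.0575. Discount each cash flow and weight by its year:
  t   CF        PV=CF/(1+0.0575)^t    t·PV
  1        40.00        37.8251        37.8251
  2        40.00        35.7684        71.5368
  3        40.00        33.8235       101.4706
  4        40.00        31.9844       127.9377
  5        40.00        30.2453       151.2266
  6        40.00        28.6008       171.6046
  7        40.00        27.0456       189.3195
  8     2,040.00     1,304.3290    10,434.6322
  Σ                  1,529.6221    11,285.5530
Price P = Σ PV = 1,529.6221.
Macaulay duration = Σ(t·PV) / P = 11,285.5530 / 1,529.6221 = 7.37800 years.

7.3780 years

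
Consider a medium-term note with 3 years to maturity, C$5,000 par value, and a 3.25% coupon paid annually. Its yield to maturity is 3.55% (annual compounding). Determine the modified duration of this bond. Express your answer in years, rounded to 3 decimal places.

Periodic yield y = 0.0355. First find Macaulay duration:
  t   CF        PV=CF/(1+0.0355)^t    t·PV
  1       162.50       156.9290       156.9290
  2       162.50       151.5490       303.0981
  3     5,162.50     4,649.5375    13,948.6125
  Σ                  4,958.0156    14,408.6396
P = 4,958.0156; Macaulay duration = 14,408.6396 / 4,958.0156 = 2.90613 years.
Modified duration = D_Mac / (1 + y) = 2.90613 / 1.0355 = 2.80650 years.

2.806 years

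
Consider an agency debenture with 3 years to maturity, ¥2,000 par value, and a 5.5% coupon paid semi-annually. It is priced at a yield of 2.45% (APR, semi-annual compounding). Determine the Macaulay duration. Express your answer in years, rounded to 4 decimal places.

2.8157 years

Periodic yield y = 0.01225. Discount each cash flow and weight by its period:
  t   CF        PV=CF/(1+0.01225)^t    t·PV
  1        55.00        54.3344        54.3344
  2        55.00        53.6769       107.3537
  3        55.00        53.0273       159.0818
  4        55.00        52.3856       209.5422
  5        55.00        51.7516       258.7580
  6     2,055.00     1,910.2276    11,461.3655
  Σ                  2,175.4033    12,250.4357
Price P = Σ PV = 2,175.4033.
Macaulay duration = Σ(t·PV) / P = 12,250.4357 / 2,175.4033 = 5.63134 half-year periods.
In years: 5.63134 / 2 = 2.81567 years.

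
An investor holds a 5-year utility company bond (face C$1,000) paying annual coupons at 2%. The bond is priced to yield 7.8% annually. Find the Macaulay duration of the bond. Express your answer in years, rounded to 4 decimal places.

Periodic yield y = 0.078. Discount each cash flow and weight by its year:
  t   CF        PV=CF/(1+0.078)^t    t·PV
  1        20.00        18.5529        18.5529
  2        20.00        17.2105        34.4209
  3        20.00        15.9652        47.8955
  4        20.00        14.8100        59.2400
  5     1,020.00       700.6585     3,503.2923
  Σ                    767.1970     3,663.4016
Price P = Σ PV = 767.1970.
Macaulay duration = Σ(t·PV) / P = 3,663.4016 / 767.1970 = 4.77505 years.

4.7750 years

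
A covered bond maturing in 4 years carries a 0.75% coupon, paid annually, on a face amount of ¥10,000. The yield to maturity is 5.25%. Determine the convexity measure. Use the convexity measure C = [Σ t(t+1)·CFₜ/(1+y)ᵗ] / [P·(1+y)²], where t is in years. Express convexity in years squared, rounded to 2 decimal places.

17.76

With y = 0.0525:
  t   CF        PV=CF/(1+0.0525)^t    t·PV        t(t+1)·PV
  1        75.00        71.2589        71.2589         142.5178
  2        75.00        67.7044       135.4089         406.2266
  3        75.00        64.3272       192.9817         771.9269
  4    10,075.00     8,210.2548    32,841.0193     164,205.0965
  Σ                  8,413.5454    33,240.6688     165,525.7678
P = 8,413.5454.
Convexity = Σ t(t+1)·PV / [P·(1+y)²] = 165,525.7678 / (8,413.5454 × 1.107756) = 17.75998.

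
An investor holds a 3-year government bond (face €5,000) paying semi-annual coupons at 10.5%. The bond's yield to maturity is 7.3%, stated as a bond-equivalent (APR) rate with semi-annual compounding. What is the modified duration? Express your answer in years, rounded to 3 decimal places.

Periodic yield y = 0.0365. First find Macaulay duration:
  t   CF        PV=CF/(1+0.0365)^t    t·PV
  1       262.50       253.2562       253.2562
  2       262.50       244.3378       488.6756
  3       262.50       235.7335       707.2006
  4       262.50       227.4323       909.7291
  5       262.50       219.4233     1,097.1166
  6     5,262.50     4,244.0087    25,464.0525
  Σ                  5,424.1918    28,920.0306
P = 5,424.1918; Macaulay duration = 28,920.0306 / 5,424.1918 = 5.33168 half-year periods = 2.66584 years.
Modified duration = D_Mac / (1 + y) = 2.66584 / 1.0365 = 2.57196 years.

2.572 years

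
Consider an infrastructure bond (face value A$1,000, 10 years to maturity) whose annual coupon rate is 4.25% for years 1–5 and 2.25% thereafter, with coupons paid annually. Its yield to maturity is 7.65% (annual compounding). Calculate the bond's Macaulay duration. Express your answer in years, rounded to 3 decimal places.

8.093 years

Periodic yield y = 0.0765. Discount each cash flow and weight by its year:
  t   CF        PV=CF/(1+0.0765)^t    t·PV
  1        42.50        39.4798        39.4798
  2        42.50        36.6742        73.3484
  3        42.50        34.0680       102.2040
  4        42.50        31.6470       126.5881
  5        42.50        29.3981       146.9903
  6        22.50        14.4577        86.7460
  7        22.50        13.4303        94.0118
  8        22.50        12.4759        99.8068
  9        22.50        11.5893       104.3035
  10    1,022.50       489.2411     4,892.4115
  Σ                    712.4613     5,765.8902
Price P = Σ PV = 712.4613.
Macaulay duration = Σ(t·PV) / P = 5,765.8902 / 712.4613 = 8.09292 years.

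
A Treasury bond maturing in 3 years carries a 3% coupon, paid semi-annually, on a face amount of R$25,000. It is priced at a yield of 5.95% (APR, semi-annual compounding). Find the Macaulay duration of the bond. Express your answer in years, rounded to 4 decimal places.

Periodic yield y = 0.02975. Discount each cash flow and weight by its period:
  t   CF        PV=CF/(1+0.02975)^t    t·PV
  1       375.00       364.1661       364.1661
  2       375.00       353.6451       707.2902
  3       375.00       343.4281     1,030.2844
  4       375.00       333.5063     1,334.0253
  5       375.00       323.8712     1,619.3558
  6    25,375.00    21,282.1376   127,692.8257
  Σ                 23,000.7544   132,747.9474
Price P = Σ PV = 23,000.7544.
Macaulay duration = Σ(t·PV) / P = 132,747.9474 / 23,000.7544 = 5.77146 half-year periods.
In years: 5.77146 / 2 = 2.88573 years.

2.8857 years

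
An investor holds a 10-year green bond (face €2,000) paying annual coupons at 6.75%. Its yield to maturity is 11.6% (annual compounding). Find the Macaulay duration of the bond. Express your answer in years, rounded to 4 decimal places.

Periodic yield y = 0.116. Discount each cash flow and weight by its year:
  t   CF        PV=CF/(1+0.116)^t    t·PV
  1       135.00       120.9677       120.9677
  2       135.00       108.3940       216.7881
  3       135.00        97.1273       291.3818
  4       135.00        87.0316       348.1264
  5       135.00        77.9853       389.9265
  6       135.00        69.8793       419.2759
  7       135.00        62.6159       438.3111
  8       135.00        56.1074       448.8593
  9       135.00        50.2755       452.4791
  10    2,135.00       712.4525     7,124.5253
  Σ                  1,442.8365    10,250.6412
Price P = Σ PV = 1,442.8365.
Macaulay duration = Σ(t·PV) / P = 10,250.6412 / 1,442.8365 = 7.10451 years.

7.1045 years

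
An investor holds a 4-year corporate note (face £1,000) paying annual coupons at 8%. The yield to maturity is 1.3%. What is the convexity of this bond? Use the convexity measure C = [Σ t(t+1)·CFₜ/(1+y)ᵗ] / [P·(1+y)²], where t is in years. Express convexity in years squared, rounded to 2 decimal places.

With y = 0.013:
  t   CF        PV=CF/(1+0.013)^t    t·PV        t(t+1)·PV
  1        80.00        78.9733        78.9733         157.9467
  2        80.00        77.9599       155.9197         467.7592
  3        80.00        76.9594       230.8782         923.5128
  4     1,080.00     1,025.6188     4,102.4752      20,512.3760
  Σ                  1,259.5114     4,568.2465      22,061.5947
P = 1,259.5114.
Convexity = Σ t(t+1)·PV / [P·(1+y)²] = 22,061.5947 / (1,259.5114 × 1.026169) = 17.06931.

17.07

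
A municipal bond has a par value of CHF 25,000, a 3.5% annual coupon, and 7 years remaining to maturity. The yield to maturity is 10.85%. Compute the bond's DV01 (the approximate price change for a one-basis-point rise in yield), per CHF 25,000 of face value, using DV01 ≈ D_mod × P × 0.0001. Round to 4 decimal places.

Periodic yield y = 0.1085.
  t   CF        PV=CF/(1+0.1085)^t    t·PV
  1       875.00       789.3550       789.3550
  2       875.00       712.0929     1,424.1858
  3       875.00       642.3932     1,927.1797
  4       875.00       579.5158     2,318.0631
  5       875.00       522.7928     2,613.9638
  6       875.00       471.6218     2,829.7308
  7    25,875.00    12,581.4436    88,070.1054
  Σ                 16,299.2151    99,972.5836
P = 16,299.2151; D_Mac = 6.13358 yrs; D_mod = 5.53323 yrs.
DV01 ≈ 5.53323 × 16,299.2151 × 0.0001 = 9.018727.

CHF 9.0187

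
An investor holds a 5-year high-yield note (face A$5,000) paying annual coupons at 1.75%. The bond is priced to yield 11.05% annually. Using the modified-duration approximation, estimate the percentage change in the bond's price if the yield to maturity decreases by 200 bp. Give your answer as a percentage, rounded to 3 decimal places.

Periodic yield y = 0.1105. Modified duration first:
  t   CF        PV=CF/(1+0.1105)^t    t·PV
  1        87.50        78.7933        78.7933
  2        87.50        70.9530       141.9061
  3        87.50        63.8929       191.6786
  4        87.50        57.5352       230.1409
  5     5,087.50     3,012.3928    15,061.9642
  Σ                  3,283.5673    15,704.4831
P = 3,283.5673; D_Mac = 4.78275 yrs; D_mod = 4.78275/(1+0.1105) = 4.30684 yrs.
ΔP/P ≈ -D_mod · Δy = -4.30684 × (-0.02) = +0.086137 = +8.6137%.

+8.614%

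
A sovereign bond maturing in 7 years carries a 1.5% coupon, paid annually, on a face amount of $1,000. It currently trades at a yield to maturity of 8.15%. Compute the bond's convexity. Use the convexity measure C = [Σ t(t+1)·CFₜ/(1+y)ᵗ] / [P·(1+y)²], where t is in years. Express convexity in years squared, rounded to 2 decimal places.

44.35

With y = 0.0815:
  t   CF        PV=CF/(1+0.0815)^t    t·PV        t(t+1)·PV
  1        15.00        13.8696        13.8696          27.7393
  2        15.00        12.8244        25.6489          76.9466
  3        15.00        11.8580        35.5740         142.2961
  4        15.00        10.9644        43.8576         219.2881
  5        15.00        10.1381        50.6907         304.1444
  6        15.00         9.3742        56.2449         393.7145
  7     1,015.00       586.5167     4,105.6168      32,844.9347
  Σ                    655.5455     4,331.5027      34,009.0637
P = 655.5455.
Convexity = Σ t(t+1)·PV / [P·(1+y)²] = 34,009.0637 / (655.5455 × 1.169642) = 44.35461.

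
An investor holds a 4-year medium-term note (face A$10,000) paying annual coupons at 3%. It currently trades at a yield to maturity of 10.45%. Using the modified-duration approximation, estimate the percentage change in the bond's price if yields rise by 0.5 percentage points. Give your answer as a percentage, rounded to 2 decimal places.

Periodic yield y = 0.1045. Modified duration first:
  t   CF        PV=CF/(1+0.1045)^t    t·PV
  1       300.00       271.6161       271.6161
  2       300.00       245.9177       491.8354
  3       300.00       222.6507       667.9521
  4    10,300.00     6,921.0876    27,684.3503
  Σ                  7,661.2721    29,115.7539
P = 7,661.2721; D_Mac = 3.80038 yrs; D_mod = 3.80038/(1+0.1045) = 3.44082 yrs.
ΔP/P ≈ -D_mod · Δy = -3.44082 × (+0.005) = -0.017204 = -1.7204%.

-1.72%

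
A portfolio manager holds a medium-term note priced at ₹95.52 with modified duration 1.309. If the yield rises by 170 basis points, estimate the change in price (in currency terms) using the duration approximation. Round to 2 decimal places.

-₹2.13

Duration approximation: ΔP/P ≈ -D_mod · Δy = -1.309 × (+0.017) = -0.022253.
ΔP ≈ 95.52 × (-0.022253) = -2.12560656.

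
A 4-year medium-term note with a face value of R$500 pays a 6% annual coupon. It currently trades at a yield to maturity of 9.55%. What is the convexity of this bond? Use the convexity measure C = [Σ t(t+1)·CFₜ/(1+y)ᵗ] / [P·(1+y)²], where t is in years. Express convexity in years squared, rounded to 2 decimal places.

14.74

With y = 0.0955:
  t   CF        PV=CF/(1+0.0955)^t    t·PV        t(t+1)·PV
  1        30.00        27.3848        27.3848          54.7695
  2        30.00        24.9975        49.9950         149.9850
  3        30.00        22.8183        68.4550         273.8201
  4       530.00       367.9818     1,471.9272       7,359.6360
  Σ                    443.1824     1,617.7620       7,838.2106
P = 443.1824.
Convexity = Σ t(t+1)·PV / [P·(1+y)²] = 7,838.2106 / (443.1824 × 1.200120) = 14.73702.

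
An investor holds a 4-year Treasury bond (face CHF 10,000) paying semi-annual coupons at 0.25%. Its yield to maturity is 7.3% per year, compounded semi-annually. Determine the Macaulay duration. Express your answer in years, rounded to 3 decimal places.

3.979 years

Periodic yield y = 0.0365. Discount each cash flow and weight by its period:
  t   CF        PV=CF/(1+0.0365)^t    t·PV
  1        12.50        12.0598        12.0598
  2        12.50        11.6351        23.2703
  3        12.50        11.2254        33.6762
  4        12.50        10.8301        43.3204
  5        12.50        10.4487        52.2436
  6        12.50        10.0808        60.4847
  7        12.50         9.7258        68.0805
  8    10,012.50     7,516.0226    60,128.1808
  Σ                  7,592.0284    60,421.3164
Price P = Σ PV = 7,592.0284.
Macaulay duration = Σ(t·PV) / P = 60,421.3164 / 7,592.0284 = 7.95852 half-year periods.
In years: 7.95852 / 2 = 3.97926 years.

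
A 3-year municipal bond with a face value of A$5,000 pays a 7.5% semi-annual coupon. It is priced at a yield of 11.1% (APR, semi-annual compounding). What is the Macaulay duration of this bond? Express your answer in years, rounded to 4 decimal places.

2.7270 years

Periodic yield y = 0.0555. Discount each cash flow and weight by its period:
  t   CF        PV=CF/(1+0.0555)^t    t·PV
  1       187.50       177.6409       177.6409
  2       187.50       168.3003       336.6005
  3       187.50       159.4507       478.3522
  4       187.50       151.0666       604.2662
  5       187.50       143.1232       715.6161
  6     5,187.50     3,751.5322    22,509.1935
  Σ                  4,551.1140    24,821.6695
Price P = Σ PV = 4,551.1140.
Macaulay duration = Σ(t·PV) / P = 24,821.6695 / 4,551.1140 = 5.45398 half-year periods.
In years: 5.45398 / 2 = 2.72699 years.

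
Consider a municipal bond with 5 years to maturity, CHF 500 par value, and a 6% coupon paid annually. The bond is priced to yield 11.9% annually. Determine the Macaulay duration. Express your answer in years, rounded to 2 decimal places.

Periodic yield y = 0.119. Discount each cash flow and weight by its year:
  t   CF        PV=CF/(1+0.119)^t    t·PV
  1        30.00        26.8097        26.8097
  2        30.00        23.9586        47.9172
  3        30.00        21.4107        64.2321
  4        30.00        19.1338        76.5351
  5       530.00       302.0824     1,510.4120
  Σ                    393.3951     1,725.9061
Price P = Σ PV = 393.3951.
Macaulay duration = Σ(t·PV) / P = 1,725.9061 / 393.3951 = 4.38721 years.

4.39 years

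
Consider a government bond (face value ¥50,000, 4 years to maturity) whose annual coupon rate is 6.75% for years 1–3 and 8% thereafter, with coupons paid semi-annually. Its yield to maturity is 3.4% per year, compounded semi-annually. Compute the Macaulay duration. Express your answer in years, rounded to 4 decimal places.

Periodic yield y = 0.017. Discount each cash flow and weight by its period:
  t   CF        PV=CF/(1+0.017)^t    t·PV
  1     1,687.50     1,659.2920     1,659.2920
  2     1,687.50     1,631.5556     3,263.1112
  3     1,687.50     1,604.2828     4,812.8483
  4     1,687.50     1,577.4659     6,309.8635
  5     1,687.50     1,551.0972     7,755.4861
  6     1,687.50     1,525.1693     9,151.0160
  7     2,000.00     1,777.3924    12,441.7470
  8    52,000.00    45,439.7277   363,517.8217
  Σ                 56,765.9829   408,911.1857
Price P = Σ PV = 56,765.9829.
Macaulay duration = Σ(t·PV) / P = 408,911.1857 / 56,765.9829 = 7.20345 half-year periods.
In years: 7.20345 / 2 = 3.60173 years.

3.6017 years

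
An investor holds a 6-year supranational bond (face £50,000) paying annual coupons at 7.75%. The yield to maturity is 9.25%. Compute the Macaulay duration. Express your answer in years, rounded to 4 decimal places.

Periodic yield y = 0.0925. Discount each cash flow and weight by its year:
  t   CF        PV=CF/(1+0.0925)^t    t·PV
  1     3,875.00     3,546.9108     3,546.9108
  2     3,875.00     3,246.6002     6,493.2005
  3     3,875.00     2,971.7165     8,915.1494
  4     3,875.00     2,720.1066    10,880.4264
  5     3,875.00     2,489.8001    12,449.0005
  6    53,875.00    31,685.3573   190,112.1440
  Σ                 46,660.4915   232,396.8315
Price P = Σ PV = 46,660.4915.
Macaulay duration = Σ(t·PV) / P = 232,396.8315 / 46,660.4915 = 4.98059 years.

4.9806 years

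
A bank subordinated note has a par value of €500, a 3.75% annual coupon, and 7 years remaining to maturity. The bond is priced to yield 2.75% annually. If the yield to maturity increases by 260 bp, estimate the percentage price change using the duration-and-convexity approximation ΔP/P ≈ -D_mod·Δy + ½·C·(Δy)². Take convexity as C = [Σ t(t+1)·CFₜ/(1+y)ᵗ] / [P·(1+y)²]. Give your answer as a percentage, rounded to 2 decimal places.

-14.41%

With y = 0.0275:
  t   CF        PV=CF/(1+0.0275)^t    t·PV        t(t+1)·PV
  1        18.75        18.2482        18.2482          36.4964
  2        18.75        17.7598        35.5196         106.5587
  3        18.75        17.2845        51.8534         207.4135
  4        18.75        16.8219        67.2874         336.4372
  5        18.75        16.3716        81.8582         491.1491
  6        18.75        15.9335        95.6008         669.2056
  7       518.75       429.0277     3,003.1936      24,025.5491
  Σ                    531.4470     3,353.5612      25,872.8096
P = 531.4470; D_Mac = 6.31025 yrs; D_mod = 6.14136 yrs; C = 46.11263.
Duration effect: -6.14136 × (+0.026) = -0.159675
Convexity effect: 0.5 × 46.11263 × (0.026)² = +0.0155861
ΔP/P ≈ -0.159675 + 0.0155861 = -0.144089 = -14.4089%.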